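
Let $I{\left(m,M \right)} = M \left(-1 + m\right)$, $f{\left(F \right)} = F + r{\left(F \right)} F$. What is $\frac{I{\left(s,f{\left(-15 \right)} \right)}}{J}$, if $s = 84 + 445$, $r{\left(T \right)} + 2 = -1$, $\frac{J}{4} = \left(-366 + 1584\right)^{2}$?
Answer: $\frac{110}{41209} \approx 0.0026693$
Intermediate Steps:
$J = 5934096$ ($J = 4 \left(-366 + 1584\right)^{2} = 4 \cdot 1218^{2} = 4 \cdot 1483524 = 5934096$)
$r{\left(T \right)} = -3$ ($r{\left(T \right)} = -2 - 1 = -3$)
$s = 529$
$f{\left(F \right)} = - 2 F$ ($f{\left(F \right)} = F - 3 F = - 2 F$)
$\frac{I{\left(s,f{\left(-15 \right)} \right)}}{J} = \frac{\left(-2\right) \left(-15\right) \left(-1 + 529\right)}{5934096} = 30 \cdot 528 \cdot \frac{1}{5934096} = 15840 \cdot \frac{1}{5934096} = \frac{110}{41209}$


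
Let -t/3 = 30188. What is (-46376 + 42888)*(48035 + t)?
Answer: 148341152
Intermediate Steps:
t = -90564 (t = -3*30188 = -90564)
(-46376 + 42888)*(48035 + t) = (-46376 + 42888)*(48035 - 90564) = -3488*(-42529) = 148341152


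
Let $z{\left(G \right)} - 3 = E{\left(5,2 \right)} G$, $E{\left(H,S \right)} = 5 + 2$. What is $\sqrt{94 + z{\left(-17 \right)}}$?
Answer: $i \sqrt{22} \approx 4.6904 i$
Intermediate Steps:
$E{\left(H,S \right)} = 7$
$z{\left(G \right)} = 3 + 7 G$
$\sqrt{94 + z{\left(-17 \right)}} = \sqrt{94 + \left(3 + 7 \left(-17\right)\right)} = \sqrt{94 + \left(3 - 119\right)} = \sqrt{94 - 116} = \sqrt{-22} = i \sqrt{22}$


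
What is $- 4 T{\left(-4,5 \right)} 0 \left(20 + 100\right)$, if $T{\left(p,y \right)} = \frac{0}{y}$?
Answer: $0$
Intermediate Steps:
$T{\left(p,y \right)} = 0$
$- 4 T{\left(-4,5 \right)} 0 \left(20 + 100\right) = \left(-4\right) 0 \cdot 0 \left(20 + 100\right) = 0 \cdot 0 \cdot 120 = 0 \cdot 120 = 0$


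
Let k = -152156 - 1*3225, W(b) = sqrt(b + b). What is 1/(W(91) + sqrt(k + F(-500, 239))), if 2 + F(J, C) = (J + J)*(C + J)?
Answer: 1/(sqrt(182) + sqrt(105617)) ≈ 0.0029544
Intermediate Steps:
F(J, C) = -2 + 2*J*(C + J) (F(J, C) = -2 + (J + J)*(C + J) = -2 + (2*J)*(C + J) = -2 + 2*J*(C + J))
W(b) = sqrt(2)*sqrt(b) (W(b) = sqrt(2*b) = sqrt(2)*sqrt(b))
k = -155381 (k = -152156 - 3225 = -155381)
1/(W(91) + sqrt(k + F(-500, 239))) = 1/(sqrt(2)*sqrt(91) + sqrt(-155381 + (-2 + 2*(-500)**2 + 2*239*(-500)))) = 1/(sqrt(182) + sqrt(-155381 + (-2 + 2*250000 - 239000))) = 1/(sqrt(182) + sqrt(-155381 + (-2 + 500000 - 239000))) = 1/(sqrt(182) + sqrt(-155381 + 260998)) = 1/(sqrt(182) + sqrt(105617))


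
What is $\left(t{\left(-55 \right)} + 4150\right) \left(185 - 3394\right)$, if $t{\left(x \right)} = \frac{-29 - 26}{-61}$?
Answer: $- \frac{812534845}{61} \approx -1.332 \cdot 10^{7}$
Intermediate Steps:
$t{\left(x \right)} = \frac{55}{61}$ ($t{\left(x \right)} = \left(-29 - 26\right) \left(- \frac{1}{61}\right) = \left(-55\right) \left(- \frac{1}{61}\right) = \frac{55}{61}$)
$\left(t{\left(-55 \right)} + 4150\right) \left(185 - 3394\right) = \left(\frac{55}{61} + 4150\right) \left(185 - 3394\right) = \frac{253205}{61} \left(-3209\right) = - \frac{812534845}{61}$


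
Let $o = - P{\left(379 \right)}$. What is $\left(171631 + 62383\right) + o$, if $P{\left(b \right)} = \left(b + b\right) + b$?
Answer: $232877$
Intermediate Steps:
$P{\left(b \right)} = 3 b$ ($P{\left(b \right)} = 2 b + b = 3 b$)
$o = -1137$ ($o = - 3 \cdot 379 = \left(-1\right) 1137 = -1137$)
$\left(171631 + 62383\right) + o = \left(171631 + 62383\right) - 1137 = 234014 - 1137 = 232877$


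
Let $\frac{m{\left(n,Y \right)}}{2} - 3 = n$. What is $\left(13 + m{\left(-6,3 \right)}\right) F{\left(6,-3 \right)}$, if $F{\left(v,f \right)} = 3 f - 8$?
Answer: $-119$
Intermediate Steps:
$m{\left(n,Y \right)} = 6 + 2 n$
$F{\left(v,f \right)} = -8 + 3 f$
$\left(13 + m{\left(-6,3 \right)}\right) F{\left(6,-3 \right)} = \left(13 + \left(6 + 2 \left(-6\right)\right)\right) \left(-8 + 3 \left(-3\right)\right) = \left(13 + \left(6 - 12\right)\right) \left(-8 - 9\right) = \left(13 - 6\right) \left(-17\right) = 7 \left(-17\right) = -119$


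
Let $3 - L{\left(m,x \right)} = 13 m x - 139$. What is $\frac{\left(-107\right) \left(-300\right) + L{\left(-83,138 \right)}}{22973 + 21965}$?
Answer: $\frac{90572}{22469} \approx 4.031$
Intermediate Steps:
$L{\left(m,x \right)} = 142 - 13 m x$ ($L{\left(m,x \right)} = 3 - \left(13 m x - 139\right) = 3 - \left(-139 + 13 m x\right) = 142 - 13 m x$)
$\frac{\left(-107\right) \left(-300\right) + L{\left(-83,138 \right)}}{22973 + 21965} = \frac{\left(-107\right) \left(-300\right) - \left(-142 - 148902\right)}{22973 + 21965} = \frac{32100 + \left(142 + 148902\right)}{44938} = \left(32100 + 149044\right) \frac{1}{44938} = 181144 \cdot \frac{1}{44938} = \frac{90572}{22469}$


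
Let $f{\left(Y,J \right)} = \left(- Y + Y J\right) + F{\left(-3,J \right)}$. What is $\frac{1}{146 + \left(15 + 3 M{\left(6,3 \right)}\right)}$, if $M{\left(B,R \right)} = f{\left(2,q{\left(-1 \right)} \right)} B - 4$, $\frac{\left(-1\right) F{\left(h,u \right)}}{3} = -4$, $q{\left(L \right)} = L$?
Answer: $\frac{1}{293} \approx 0.003413$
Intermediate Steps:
$F{\left(h,u \right)} = 12$ ($F{\left(h,u \right)} = \left(-3\right) \left(-4\right) = 12$)
$f{\left(Y,J \right)} = 12 - Y + J Y$ ($f{\left(Y,J \right)} = \left(- Y + Y J\right) + 12 = \left(- Y + J Y\right) + 12 = 12 - Y + J Y$)
$M{\left(B,R \right)} = -4 + 8 B$ ($M{\left(B,R \right)} = \left(12 - 2 - 2\right) B - 4 = 8 B - 4 = -4 + 8 B$)
$\frac{1}{146 + \left(15 + 3 M{\left(6,3 \right)}\right)} = \frac{1}{146 + \left(15 + 3 \left(-4 + 8 \cdot 6\right)\right)} = \frac{1}{146 + \left(15 + 3 \left(-4 + 48\right)\right)} = \frac{1}{146 + \left(15 + 3 \cdot 44\right)} = \frac{1}{146 + \left(15 + 132\right)} = \frac{1}{146 + 147} = \frac{1}{293}$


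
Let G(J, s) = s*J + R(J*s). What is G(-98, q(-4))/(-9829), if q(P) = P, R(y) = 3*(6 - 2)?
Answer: -404/9829 ≈ -0.041103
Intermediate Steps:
R(y) = 12 (R(y) = 3*4 = 12)
G(J, s) = 12 + J*s (G(J, s) = s*J + 12 = J*s + 12 = 12 + J*s)
G(-98, q(-4))/(-9829) = (12 - 98*(-4))/(-9829) = (12 + 392)*(-1/9829) = 404*(-1/9829) = -404/9829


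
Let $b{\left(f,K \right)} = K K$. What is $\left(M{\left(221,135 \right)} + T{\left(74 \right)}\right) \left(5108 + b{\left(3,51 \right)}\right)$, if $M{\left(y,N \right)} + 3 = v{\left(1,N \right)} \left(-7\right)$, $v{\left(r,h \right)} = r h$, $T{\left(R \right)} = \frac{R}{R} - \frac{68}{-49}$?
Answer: $- \frac{357196515}{49} \approx -7.2897 \cdot 10^{6}$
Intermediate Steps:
$T{\left(R \right)} = \frac{117}{49}$ ($T{\left(R \right)} = 1 - - \frac{68}{49} = 1 + \frac{68}{49} = \frac{117}{49}$)
$v{\left(r,h \right)} = h r$
$b{\left(f,K \right)} = K^{2}$
$M{\left(y,N \right)} = -3 - 7 N$ ($M{\left(y,N \right)} = -3 + N 1 \left(-7\right) = -3 + N \left(-7\right) = -3 - 7 N$)
$\left(M{\left(221,135 \right)} + T{\left(74 \right)}\right) \left(5108 + b{\left(3,51 \right)}\right) = \left(\left(-3 - 945\right) + \frac{117}{49}\right) \left(5108 + 51^{2}\right) = \left(\left(-3 - 945\right) + \frac{117}{49}\right) \left(5108 + 2601\right) = \left(-948 + \frac{117}{49}\right) 7709 = \left(- \frac{46335}{49}\right) 7709 = - \frac{357196515}{49}$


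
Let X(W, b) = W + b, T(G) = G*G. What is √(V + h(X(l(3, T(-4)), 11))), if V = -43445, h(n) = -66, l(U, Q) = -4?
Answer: I*√43511 ≈ 208.59*I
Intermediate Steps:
T(G) = G²
√(V + h(X(l(3, T(-4)), 11))) = √(-43445 - 66) = √(-43511) = I*√43511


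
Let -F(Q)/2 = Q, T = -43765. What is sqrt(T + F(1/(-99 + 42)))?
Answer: I*sqrt(142192371)/57 ≈ 209.2*I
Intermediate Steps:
F(Q) = -2*Q
sqrt(T + F(1/(-99 + 42))) = sqrt(-43765 - 2/(-99 + 42)) = sqrt(-43765 - 2/(-57)) = sqrt(-43765 - 2*(-1/57)) = sqrt(-43765 + 2/57) = sqrt(-2494603/57) = I*sqrt(142192371)/57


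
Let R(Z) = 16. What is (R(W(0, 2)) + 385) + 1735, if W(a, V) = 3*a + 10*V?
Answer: 2136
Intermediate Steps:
(R(W(0, 2)) + 385) + 1735 = (16 + 385) + 1735 = 401 + 1735 = 2136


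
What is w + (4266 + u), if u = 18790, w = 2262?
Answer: 25318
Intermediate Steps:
w + (4266 + u) = 2262 + (4266 + 18790) = 2262 + 23056 = 25318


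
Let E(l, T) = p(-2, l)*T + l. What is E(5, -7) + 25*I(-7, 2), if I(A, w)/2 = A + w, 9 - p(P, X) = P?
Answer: -322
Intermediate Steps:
p(P, X) = 9 - P
I(A, w) = 2*A + 2*w (I(A, w) = 2*(A + w) = 2*A + 2*w)
E(l, T) = l + 11*T (E(l, T) = (9 - 1*(-2))*T + l = (9 + 2)*T + l = 11*T + l = l + 11*T)
E(5, -7) + 25*I(-7, 2) = (5 + 11*(-7)) + 25*(2*(-7) + 2*2) = (5 - 77) + 25*(-14 + 4) = -72 + 25*(-10) = -72 - 250 = -322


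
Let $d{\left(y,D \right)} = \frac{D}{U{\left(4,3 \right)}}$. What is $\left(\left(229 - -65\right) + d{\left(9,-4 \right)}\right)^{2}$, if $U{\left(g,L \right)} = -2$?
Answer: $87616$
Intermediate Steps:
$d{\left(y,D \right)} = - \frac{D}{2}$ ($d{\left(y,D \right)} = \frac{D}{-2} = - \frac{D}{2}$)
$\left(\left(229 - -65\right) + d{\left(9,-4 \right)}\right)^{2} = \left(\left(229 - -65\right) - -2\right)^{2} = \left(\left(229 + 65\right) + 2\right)^{2} = \left(294 + 2\right)^{2} = 296^{2} = 87616$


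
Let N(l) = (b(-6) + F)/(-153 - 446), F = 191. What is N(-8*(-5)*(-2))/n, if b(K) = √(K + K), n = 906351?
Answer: -191/542904249 - 2*I*√3/542904249 ≈ -3.5181e-7 - 6.3807e-9*I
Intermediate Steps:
b(K) = √2*√K (b(K) = √(2*K) = √2*√K)
N(l) = -191/599 - 2*I*√3/599 (N(l) = (√2*√(-6) + 191)/(-153 - 446) = (√2*(I*√6) + 191)/(-599) = (2*I*√3 + 191)*(-1/599) = (191 + 2*I*√3)*(-1/599) = -191/599 - 2*I*√3/599)
N(-8*(-5)*(-2))/n = (-191/599 - 2*I*√3/599)/906351 = (-191/599 - 2*I*√3/599)*(1/906351) = -191/542904249 - 2*I*√3/542904249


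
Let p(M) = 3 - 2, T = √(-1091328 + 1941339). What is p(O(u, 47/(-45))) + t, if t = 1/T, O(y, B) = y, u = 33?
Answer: 1 + √850011/850011 ≈ 1.0011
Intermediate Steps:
T = √850011 ≈ 921.96
p(M) = 1
t = √850011/850011 (t = 1/(√850011) = √850011/850011 ≈ 0.0010846)
p(O(u, 47/(-45))) + t = 1 + √850011/850011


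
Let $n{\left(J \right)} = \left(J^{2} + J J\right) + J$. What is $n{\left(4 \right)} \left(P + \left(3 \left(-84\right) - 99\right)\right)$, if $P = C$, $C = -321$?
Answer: $-24192$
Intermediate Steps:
$n{\left(J \right)} = J + 2 J^{2}$ ($n{\left(J \right)} = \left(J^{2} + J^{2}\right) + J = 2 J^{2} + J = J + 2 J^{2}$)
$P = -321$
$n{\left(4 \right)} \left(P + \left(3 \left(-84\right) - 99\right)\right) = 4 \left(1 + 2 \cdot 4\right) \left(-321 + \left(3 \left(-84\right) - 99\right)\right) = 4 \left(1 + 8\right) \left(-321 - 351\right) = 4 \cdot 9 \left(-321 - 351\right) = 36 \left(-672\right) = -24192$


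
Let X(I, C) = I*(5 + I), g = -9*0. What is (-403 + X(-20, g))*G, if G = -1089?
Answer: 112167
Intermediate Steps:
g = 0
(-403 + X(-20, g))*G = (-403 - 20*(5 - 20))*(-1089) = (-403 - 20*(-15))*(-1089) = (-403 + 300)*(-1089) = -103*(-1089) = 112167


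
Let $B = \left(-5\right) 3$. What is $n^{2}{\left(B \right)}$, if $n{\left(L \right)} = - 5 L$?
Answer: $5625$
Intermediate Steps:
$B = -15$
$n^{2}{\left(B \right)} = \left(\left(-5\right) \left(-15\right)\right)^{2} = 75^{2} = 5625$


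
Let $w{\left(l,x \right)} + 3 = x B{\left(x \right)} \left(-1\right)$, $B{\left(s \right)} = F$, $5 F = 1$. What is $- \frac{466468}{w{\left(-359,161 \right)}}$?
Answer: $\frac{583085}{44} \approx 13252.0$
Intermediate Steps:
$F = \frac{1}{5}$ ($F = \frac{1}{5} \cdot 1 = \frac{1}{5} \approx 0.2$)
$B{\left(s \right)} = \frac{1}{5}$
$w{\left(l,x \right)} = -3 - \frac{x}{5}$ ($w{\left(l,x \right)} = -3 + x \frac{1}{5} \left(-1\right) = -3 + \frac{x}{5} \left(-1\right) = -3 - \frac{x}{5}$)
$- \frac{466468}{w{\left(-359,161 \right)}} = - \frac{466468}{-3 - \frac{161}{5}} = - \frac{466468}{- \frac{176}{5}} = \left(-466468\right) \left(- \frac{5}{176}\right) = \frac{583085}{44}$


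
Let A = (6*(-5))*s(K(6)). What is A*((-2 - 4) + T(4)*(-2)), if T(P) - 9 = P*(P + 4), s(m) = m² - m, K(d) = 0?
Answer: 0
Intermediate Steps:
T(P) = 9 + P*(4 + P) (T(P) = 9 + P*(P + 4) = 9 + P*(4 + P))
A = 0 (A = (6*(-5))*(0*(-1 + 0)) = -0*(-1) = -30*0 = 0)
A*((-2 - 4) + T(4)*(-2)) = 0*((-2 - 4) + (9 + 4² + 4*4)*(-2)) = 0*(-6 + (9 + 16 + 16)*(-2)) = 0*(-6 + 41*(-2)) = 0*(-6 - 82) = 0*(-88) = 0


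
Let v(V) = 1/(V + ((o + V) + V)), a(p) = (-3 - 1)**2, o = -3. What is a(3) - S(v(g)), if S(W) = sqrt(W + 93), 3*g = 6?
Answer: 16 - 2*sqrt(210)/3 ≈ 6.3391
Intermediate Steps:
g = 2 (g = (1/3)*6 = 2)
a(p) = 16 (a(p) = (-4)**2 = 16)
v(V) = 1/(-3 + 3*V) (v(V) = 1/(V + ((-3 + V) + V)) = 1/(V + (-3 + 2*V)) = 1/(-3 + 3*V))
S(W) = sqrt(93 + W)
a(3) - S(v(g)) = 16 - sqrt(93 + 1/(3*(-1 + 2))) = 16 - sqrt(93 + (1/3)/1) = 16 - sqrt(93 + (1/3)*1) = 16 - sqrt(93 + 1/3) = 16 - sqrt(280/3) = 16 - 2*sqrt(210)/3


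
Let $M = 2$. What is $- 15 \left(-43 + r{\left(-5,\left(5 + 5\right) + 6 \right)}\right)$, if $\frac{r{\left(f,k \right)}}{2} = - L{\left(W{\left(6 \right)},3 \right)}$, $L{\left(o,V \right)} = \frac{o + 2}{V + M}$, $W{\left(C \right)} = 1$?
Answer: $663$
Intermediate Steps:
$L{\left(o,V \right)} = \frac{2 + o}{2 + V}$ ($L{\left(o,V \right)} = \frac{o + 2}{V + 2} = \frac{2 + o}{2 + V}$)
$r{\left(f,k \right)} = - \frac{6}{5}$ ($r{\left(f,k \right)} = 2 \left(- \frac{2 + 1}{2 + 3}\right) = 2 \left(- \frac{3}{5}\right) = - \frac{6}{5}$)
$- 15 \left(-43 + r{\left(-5,\left(5 + 5\right) + 6 \right)}\right) = - 15 \left(-43 - \frac{6}{5}\right) = \left(-15\right) \left(- \frac{221}{5}\right) = 663$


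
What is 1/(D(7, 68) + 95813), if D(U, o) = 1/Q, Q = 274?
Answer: 274/26252763 ≈ 1.0437e-5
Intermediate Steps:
D(U, o) = 1/274
1/(D(7, 68) + 95813) = 1/(1/274 + 95813) = 1/(26252763/274) = 274/26252763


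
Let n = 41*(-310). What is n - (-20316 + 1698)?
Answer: 5908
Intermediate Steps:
n = -12710
n - (-20316 + 1698) = -12710 - (-20316 + 1698) = -12710 - 1*(-18618) = -12710 + 18618 = 5908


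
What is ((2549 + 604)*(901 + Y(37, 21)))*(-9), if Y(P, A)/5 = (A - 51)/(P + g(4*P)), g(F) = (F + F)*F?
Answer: -74734036101/2923 ≈ -2.5568e+7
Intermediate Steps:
g(F) = 2*F² (g(F) = (2*F)*F = 2*F²)
Y(P, A) = 5*(-51 + A)/(P + 32*P²) (Y(P, A) = 5*((A - 51)/(P + 2*(4*P)²)) = 5*((-51 + A)/(P + 2*(16*P²))) = 5*((-51 + A)/(P + 32*P²)) = 5*(-51 + A)/(P + 32*P²))
((2549 + 604)*(901 + Y(37, 21)))*(-9) = ((2549 + 604)*(901 + 5*(-51 + 21)/(37*(1 + 32*37))))*(-9) = (3153*(901 + 5*(1/37)*(-30)/(1 + 1184)))*(-9) = (3153*(901 + 5*(1/37)*(-30)/1185))*(-9) = (3153*(901 + 5*(1/37)*(1/1185)*(-30)))*(-9) = (3153*(901 - 10/2923))*(-9) = (3153*(2633613/2923))*(-9) = (8303781789/2923)*(-9) = -74734036101/2923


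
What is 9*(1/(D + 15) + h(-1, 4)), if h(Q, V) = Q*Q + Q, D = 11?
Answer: 9/26 ≈ 0.34615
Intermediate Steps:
h(Q, V) = Q + Q² (h(Q, V) = Q² + Q = Q + Q²)
9*(1/(D + 15) + h(-1, 4)) = 9*(1/(11 + 15) - (1 - 1)) = 9*(1/26 - 1*0) = 9*(1/26 + 0) = 9*(1/26) = 9/26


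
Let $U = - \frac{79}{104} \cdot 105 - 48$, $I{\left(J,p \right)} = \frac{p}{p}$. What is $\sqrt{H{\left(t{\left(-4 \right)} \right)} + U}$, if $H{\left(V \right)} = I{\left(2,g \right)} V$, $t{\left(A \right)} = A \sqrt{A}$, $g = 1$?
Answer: $\frac{\sqrt{-345462 - 21632 i}}{52} \approx 0.35371 - 11.309 i$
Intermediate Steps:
$I{\left(J,p \right)} = 1$
$t{\left(A \right)} = A^{\frac{3}{2}}$
$U = - \frac{13287}{104}$ ($U = \left(-79\right) \frac{1}{104} \cdot 105 - 48 = \left(- \frac{79}{104}\right) 105 - 48 = - \frac{8295}{104} - 48 = - \frac{13287}{104} \approx -127.76$)
$H{\left(V \right)} = V$ ($H{\left(V \right)} = 1 V = V$)
$\sqrt{H{\left(t{\left(-4 \right)} \right)} + U} = \sqrt{\left(-4\right)^{\frac{3}{2}} - \frac{13287}{104}} = \sqrt{- 8 i - \frac{13287}{104}} = \sqrt{- \frac{13287}{104} - 8 i}$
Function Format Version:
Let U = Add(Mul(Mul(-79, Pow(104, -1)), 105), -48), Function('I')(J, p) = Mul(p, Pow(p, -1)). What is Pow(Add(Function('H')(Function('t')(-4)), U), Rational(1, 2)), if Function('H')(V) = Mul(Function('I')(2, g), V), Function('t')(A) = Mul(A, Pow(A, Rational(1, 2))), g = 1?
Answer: Mul(Rational(1, 52), Pow(Add(-345462, Mul(-21632, I)), Rational(1, 2))) ≈ Add(0.35371, Mul(-11.309, I))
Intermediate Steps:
Function('I')(J, p) = 1
Function('t')(A) = Pow(A, Rational(3, 2))
U = Rational(-13287, 104) (U = Add(Mul(Mul(-79, Rational(1, 104)), 105), -48) = Add(Mul(Rational(-79, 104), 105), -48) = Add(Rational(-8295, 104), -48) = Rational(-13287, 104) ≈ -127.76)
Function('H')(V) = V (Function('H')(V) = Mul(1, V) = V)
Pow(Add(Function('H')(Function('t')(-4)), U), Rational(1, 2)) = Pow(Add(Pow(-4, Rational(3, 2)), Rational(-13287, 104)), Rational(1, 2)) = Pow(Add(Mul(-8, I), Rational(-13287, 104)), Rational(1, 2)) = Pow(Add(Rational(-13287, 104), Mul(-8, I)), Rational(1, 2))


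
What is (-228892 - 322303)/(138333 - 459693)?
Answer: 110239/64272 ≈ 1.7152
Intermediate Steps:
(-228892 - 322303)/(138333 - 459693) = -551195/(-321360) = -551195*(-1/321360) = 110239/64272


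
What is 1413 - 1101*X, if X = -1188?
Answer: 1309401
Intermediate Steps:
1413 - 1101*X = 1413 - 1101*(-1188) = 1413 + 1307988 = 1309401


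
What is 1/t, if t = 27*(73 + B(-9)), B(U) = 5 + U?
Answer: 1/1863 ≈ 0.00053677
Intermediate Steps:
t = 1863 (t = 27*(73 + (5 - 9)) = 27*(73 - 4) = 27*69 = 1863)
1/t = 1/1863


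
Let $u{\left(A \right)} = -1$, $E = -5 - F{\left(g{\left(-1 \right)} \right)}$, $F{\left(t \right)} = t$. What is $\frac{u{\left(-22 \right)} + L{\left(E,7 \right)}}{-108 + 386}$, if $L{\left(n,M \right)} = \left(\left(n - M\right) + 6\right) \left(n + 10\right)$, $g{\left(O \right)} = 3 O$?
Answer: $- \frac{25}{278} \approx -0.089928$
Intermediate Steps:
$E = -2$ ($E = -5 - 3 \left(-1\right) = -5 - -3 = -5 + 3 = -2$)
$L{\left(n,M \right)} = \left(10 + n\right) \left(6 + n - M\right)$ ($L{\left(n,M \right)} = \left(6 + n - M\right) \left(10 + n\right) = \left(10 + n\right) \left(6 + n - M\right)$)
$\frac{u{\left(-22 \right)} + L{\left(E,7 \right)}}{-108 + 386} = \frac{-1 + \left(60 + \left(-2\right)^{2} - 70 + 16 \left(-2\right) - 7 \left(-2\right)\right)}{-108 + 386} = \frac{-1 + \left(60 + 4 - 70 - 32 + 14\right)}{278} = \left(-1 - 24\right) \frac{1}{278} = \left(-25\right) \frac{1}{278} = - \frac{25}{278}$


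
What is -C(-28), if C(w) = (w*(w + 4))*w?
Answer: 18816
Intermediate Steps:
C(w) = w²*(4 + w) (C(w) = (w*(4 + w))*w = w²*(4 + w))
-C(-28) = -(-28)²*(4 - 28) = -784*(-24) = -1*(-18816) = 18816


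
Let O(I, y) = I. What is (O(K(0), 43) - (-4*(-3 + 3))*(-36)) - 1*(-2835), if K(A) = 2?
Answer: 2837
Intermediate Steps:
(O(K(0), 43) - (-4*(-3 + 3))*(-36)) - 1*(-2835) = (2 - (-4*(-3 + 3))*(-36)) - 1*(-2835) = (2 - (-4*0)*(-36)) + 2835 = (2 - 0*(-36)) + 2835 = (2 - 1*0) + 2835 = (2 + 0) + 2835 = 2 + 2835 = 2837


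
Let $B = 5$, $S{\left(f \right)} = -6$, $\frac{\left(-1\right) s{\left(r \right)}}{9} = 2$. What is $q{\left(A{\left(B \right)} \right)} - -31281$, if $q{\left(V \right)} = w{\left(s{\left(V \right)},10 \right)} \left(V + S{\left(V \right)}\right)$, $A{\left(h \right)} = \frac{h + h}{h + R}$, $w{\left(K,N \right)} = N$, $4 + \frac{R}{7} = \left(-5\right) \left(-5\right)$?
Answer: $\frac{1186423}{38} \approx 31222.0$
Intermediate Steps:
$s{\left(r \right)} = -18$ ($s{\left(r \right)} = \left(-9\right) 2 = -18$)
$R = 147$ ($R = -28 + 7 \left(\left(-5\right) \left(-5\right)\right) = -28 + 7 \cdot 25 = -28 + 175 = 147$)
$A{\left(h \right)} = \frac{2 h}{147 + h}$ ($A{\left(h \right)} = \frac{h + h}{h + 147} = \frac{2 h}{147 + h}$)
$q{\left(V \right)} = -60 + 10 V$ ($q{\left(V \right)} = 10 \left(V - 6\right) = 10 \left(-6 + V\right) = -60 + 10 V$)
$q{\left(A{\left(B \right)} \right)} - -31281 = \left(-60 + 10 \cdot 2 \cdot 5 \frac{1}{147 + 5}\right) - -31281 = \left(-60 + 10 \cdot 2 \cdot 5 \cdot \frac{1}{152}\right) + 31281 = \left(-60 + 10 \cdot \frac{5}{76}\right) + 31281 = \left(-60 + \frac{25}{38}\right) + 31281 = - \frac{2255}{38} + 31281 = \frac{1186423}{38}$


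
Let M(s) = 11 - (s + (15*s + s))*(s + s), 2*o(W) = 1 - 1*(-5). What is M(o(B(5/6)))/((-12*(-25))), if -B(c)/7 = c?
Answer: -59/60 ≈ -0.98333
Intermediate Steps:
B(c) = -7*c
o(W) = 3 (o(W) = (1 - 1*(-5))/2 = (1 + 5)/2 = (1/2)*6 = 3)
M(s) = 11 - 34*s**2 (M(s) = 11 - (s + 16*s)*2*s = 11 - 17*s*2*s = 11 - 34*s**2)
M(o(B(5/6)))/((-12*(-25))) = (11 - 34*3**2)/((-12*(-25))) = (11 - 34*9)/300 = (11 - 306)*(1/300) = -295*1/300 = -59/60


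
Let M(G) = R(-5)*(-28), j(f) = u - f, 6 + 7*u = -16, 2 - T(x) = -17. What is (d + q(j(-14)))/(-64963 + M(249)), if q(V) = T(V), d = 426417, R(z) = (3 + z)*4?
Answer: -426436/64739 ≈ -6.5870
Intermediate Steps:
T(x) = 19 (T(x) = 2 - 1*(-17) = 2 + 17 = 19)
u = -22/7 (u = -6/7 + (⅐)*(-16) = -6/7 - 16/7 = -22/7 ≈ -3.1429)
R(z) = 12 + 4*z
j(f) = -22/7 - f
q(V) = 19
M(G) = 224 (M(G) = (12 + 4*(-5))*(-28) = (12 - 20)*(-28) = -8*(-28) = 224)
(d + q(j(-14)))/(-64963 + M(249)) = (426417 + 19)/(-64963 + 224) = 426436/(-64739) = 426436*(-1/64739) = -426436/64739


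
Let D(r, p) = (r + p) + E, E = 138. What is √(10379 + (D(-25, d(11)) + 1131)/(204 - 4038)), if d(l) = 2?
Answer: 4*√264864435/639 ≈ 101.88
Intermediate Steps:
D(r, p) = 138 + p + r (D(r, p) = (r + p) + 138 = (p + r) + 138 = 138 + p + r)
√(10379 + (D(-25, d(11)) + 1131)/(204 - 4038)) = √(10379 + ((138 + 2 - 25) + 1131)/(204 - 4038)) = √(10379 + (115 + 1131)/(-3834)) = √(10379 + 1246*(-1/3834)) = √(10379 - 623/1917) = √(19895920/1917) = 4*√264864435/639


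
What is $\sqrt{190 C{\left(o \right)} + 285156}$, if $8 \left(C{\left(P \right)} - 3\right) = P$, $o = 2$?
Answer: $\frac{\sqrt{1143094}}{2} \approx 534.58$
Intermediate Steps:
$C{\left(P \right)} = 3 + \frac{P}{8}$
$\sqrt{190 C{\left(o \right)} + 285156} = \sqrt{190 \left(3 + \frac{1}{8} \cdot 2\right) + 285156} = \sqrt{190 \left(3 + \frac{1}{4}\right) + 285156} = \sqrt{190 \cdot \frac{13}{4} + 285156} = \sqrt{\frac{1235}{2} + 285156} = \sqrt{\frac{571547}{2}} = \frac{\sqrt{1143094}}{2}$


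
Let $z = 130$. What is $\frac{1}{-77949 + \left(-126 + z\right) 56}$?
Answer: $- \frac{1}{77725} \approx -1.2866 \cdot 10^{-5}$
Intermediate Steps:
$\frac{1}{-77949 + \left(-126 + z\right) 56} = \frac{1}{-77949 + \left(-126 + 130\right) 56} = \frac{1}{-77949 + 4 \cdot 56} = \frac{1}{-77949 + 224} = \frac{1}{-77725} = - \frac{1}{77725}$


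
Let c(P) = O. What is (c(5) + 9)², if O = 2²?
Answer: 169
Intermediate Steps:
O = 4
c(P) = 4
(c(5) + 9)² = (4 + 9)² = 13² = 169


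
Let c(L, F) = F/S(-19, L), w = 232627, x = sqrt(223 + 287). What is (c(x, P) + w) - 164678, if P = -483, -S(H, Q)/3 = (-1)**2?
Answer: 68110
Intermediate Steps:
S(H, Q) = -3 (S(H, Q) = -3*(-1)**2 = -3*1 = -3)
x = sqrt(510) ≈ 22.583
c(L, F) = -F/3 (c(L, F) = F/(-3) = F*(-1/3) = -F/3)
(c(x, P) + w) - 164678 = (-1/3*(-483) + 232627) - 164678 = (161 + 232627) - 164678 = 232788 - 164678 = 68110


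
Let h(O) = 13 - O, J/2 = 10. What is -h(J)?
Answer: 7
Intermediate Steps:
J = 20 (J = 2*10 = 20)
-h(J) = -(13 - 1*20) = -(13 - 20) = -1*(-7) = 7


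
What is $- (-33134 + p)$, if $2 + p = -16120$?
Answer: $49256$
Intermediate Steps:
$p = -16122$ ($p = -2 - 16120 = -16122$)
$- (-33134 + p) = - (-33134 - 16122) = \left(-1\right) \left(-49256\right) = 49256$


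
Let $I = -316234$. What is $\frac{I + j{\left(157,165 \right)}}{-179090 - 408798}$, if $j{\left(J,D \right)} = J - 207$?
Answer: $\frac{79071}{146972} \approx 0.538$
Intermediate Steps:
$j{\left(J,D \right)} = -207 + J$
$\frac{I + j{\left(157,165 \right)}}{-179090 - 408798} = \frac{-316234 + \left(-207 + 157\right)}{-179090 - 408798} = \frac{-316234 - 50}{-587888} = \left(-316284\right) \left(- \frac{1}{587888}\right) = \frac{79071}{146972}$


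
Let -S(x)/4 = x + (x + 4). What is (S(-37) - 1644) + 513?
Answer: -851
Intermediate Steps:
S(x) = -16 - 8*x (S(x) = -4*(x + (x + 4)) = -4*(x + (4 + x)) = -4*(4 + 2*x) = -16 - 8*x)
(S(-37) - 1644) + 513 = ((-16 - 8*(-37)) - 1644) + 513 = ((-16 + 296) - 1644) + 513 = (280 - 1644) + 513 = -1364 + 513 = -851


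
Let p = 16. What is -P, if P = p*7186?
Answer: -114976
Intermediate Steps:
P = 114976 (P = 16*7186 = 114976)
-P = -1*114976 = -114976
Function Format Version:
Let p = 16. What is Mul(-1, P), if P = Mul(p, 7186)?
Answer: -114976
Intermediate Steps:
P = 114976 (P = Mul(16, 7186) = 114976)
Mul(-1, P) = Mul(-1, 114976) = -114976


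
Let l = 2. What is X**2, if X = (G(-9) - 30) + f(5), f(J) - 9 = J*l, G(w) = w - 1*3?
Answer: 529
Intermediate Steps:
G(w) = -3 + w (G(w) = w - 3 = -3 + w)
f(J) = 9 + 2*J (f(J) = 9 + J*2 = 9 + 2*J)
X = -23 (X = ((-3 - 9) - 30) + (9 + 2*5) = (-12 - 30) + (9 + 10) = -42 + 19 = -23)
X**2 = (-23)**2 = 529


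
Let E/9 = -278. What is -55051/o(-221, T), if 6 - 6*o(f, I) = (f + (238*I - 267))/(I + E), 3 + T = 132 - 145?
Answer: -69309209/901 ≈ -76925.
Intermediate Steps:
T = -16 (T = -3 + (132 - 145) = -3 - 13 = -16)
E = -2502 (E = 9*(-278) = -2502)
o(f, I) = 1 - (-267 + f + 238*I)/(6*(-2502 + I)) (o(f, I) = 1 - (f + (238*I - 267))/(6*(I - 2502)) = 1 - (f + (-267 + 238*I))/(6*(-2502 + I)) = 1 - (-267 + f + 238*I)/(6*(-2502 + I)))
-55051/o(-221, T) = -55051*6*(-2502 - 16)/(-14745 - 1*(-221) - 232*(-16)) = -55051*(-15108/(-14745 + 221 + 3712)) = -55051/((⅙)*(-1/2518)*(-10812)) = -55051/901/1259 = -55051*1259/901 = -69309209/901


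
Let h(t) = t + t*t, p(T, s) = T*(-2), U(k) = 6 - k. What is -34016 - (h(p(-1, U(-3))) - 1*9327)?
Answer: -24695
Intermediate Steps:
p(T, s) = -2*T
h(t) = t + t**2
-34016 - (h(p(-1, U(-3))) - 1*9327) = -34016 - ((-2*(-1))*(1 - 2*(-1)) - 1*9327) = -34016 - (2*(1 + 2) - 9327) = -34016 - (2*3 - 9327) = -34016 - (6 - 9327) = -34016 - 1*(-9321) = -34016 + 9321 = -24695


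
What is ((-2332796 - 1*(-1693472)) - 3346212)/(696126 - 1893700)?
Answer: 1992768/598787 ≈ 3.3280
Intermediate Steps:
((-2332796 - 1*(-1693472)) - 3346212)/(696126 - 1893700) = ((-2332796 + 1693472) - 3346212)/(-1197574) = (-639324 - 3346212)*(-1/1197574) = -3985536*(-1/1197574) = 1992768/598787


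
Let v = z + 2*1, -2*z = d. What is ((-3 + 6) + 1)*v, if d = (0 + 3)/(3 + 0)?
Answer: 6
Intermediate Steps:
d = 1 (d = 3/3 = 3*(1/3) = 1)
z = -1/2 (z = -1/2*1 = -1/2 ≈ -0.50000)
v = 3/2 (v = -1/2 + 2*1 = -1/2 + 2 = 3/2 ≈ 1.5000)
((-3 + 6) + 1)*v = ((-3 + 6) + 1)*(3/2) = (3 + 1)*(3/2) = 4*(3/2) = 6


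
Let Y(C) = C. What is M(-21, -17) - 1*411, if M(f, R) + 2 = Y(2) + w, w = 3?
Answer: -408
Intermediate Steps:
M(f, R) = 3 (M(f, R) = -2 + (2 + 3) = -2 + 5 = 3)
M(-21, -17) - 1*411 = 3 - 1*411 = 3 - 411 = -408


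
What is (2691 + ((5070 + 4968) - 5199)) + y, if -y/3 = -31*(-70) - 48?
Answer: 1164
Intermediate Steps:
y = -6366 (y = -3*(-31*(-70) - 48) = -3*(2170 - 48) = -3*2122 = -6366)
(2691 + ((5070 + 4968) - 5199)) + y = (2691 + ((5070 + 4968) - 5199)) - 6366 = (2691 + (10038 - 5199)) - 6366 = (2691 + 4839) - 6366 = 7530 - 6366 = 1164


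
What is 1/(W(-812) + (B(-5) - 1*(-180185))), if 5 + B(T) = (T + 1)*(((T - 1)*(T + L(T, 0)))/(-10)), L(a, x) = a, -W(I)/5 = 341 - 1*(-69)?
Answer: 1/178154 ≈ 5.6131e-6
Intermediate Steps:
W(I) = -2050 (W(I) = -5*(341 - 1*(-69)) = -5*(341 + 69) = -5*410 = -2050)
B(T) = -5 - T*(1 + T)*(-1 + T)/5 (B(T) = -5 + (T + 1)*(((T - 1)*(T + T))/(-10)) = -5 + (1 + T)*(((-1 + T)*(2*T))*(-⅒)) = -5 + (1 + T)*((2*T*(-1 + T))*(-⅒)) = -5 + (1 + T)*(-T*(-1 + T)/5) = -5 - T*(1 + T)*(-1 + T)/5)
1/(W(-812) + (B(-5) - 1*(-180185))) = 1/(-2050 + ((-5 - ⅕*(-5)³ + (⅕)*(-5)) - 1*(-180185))) = 1/(-2050 + ((-5 - ⅕*(-125) - 1) + 180185)) = 1/(-2050 + ((-5 + 25 - 1) + 180185)) = 1/(-2050 + (19 + 180185)) = 1/(-2050 + 180204) = 1/178154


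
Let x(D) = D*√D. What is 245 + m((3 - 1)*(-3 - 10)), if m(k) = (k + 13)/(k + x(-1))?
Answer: 166203/677 - 13*I/677 ≈ 245.5 - 0.019202*I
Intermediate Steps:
x(D) = D^(3/2)
m(k) = (13 + k)/(k - I) (m(k) = (k + 13)/(k + (-1)^(3/2)) = (13 + k)/(k - I))
245 + m((3 - 1)*(-3 - 10)) = 245 + (13 + (3 - 1)*(-3 - 10))/((3 - 1)*(-3 - 10) - I) = 245 + (13 + 2*(-13))/(2*(-13) - I) = 245 + (13 - 26)/(-26 - I) = 245 + ((-26 + I)/677)*(-13) = 245 - 13*(-26 + I)/677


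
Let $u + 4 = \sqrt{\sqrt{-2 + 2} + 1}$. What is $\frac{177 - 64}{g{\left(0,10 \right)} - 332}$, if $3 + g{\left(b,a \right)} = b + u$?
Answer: $- \frac{113}{338} \approx -0.33432$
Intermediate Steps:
$u = -3$ ($u = -4 + \sqrt{\sqrt{-2 + 2} + 1} = -4 + \sqrt{\sqrt{0} + 1} = -4 + \sqrt{0 + 1} = -4 + \sqrt{1} = -4 + 1 = -3$)
$g{\left(b,a \right)} = -6 + b$ ($g{\left(b,a \right)} = -3 + \left(b - 3\right) = -3 + \left(-3 + b\right) = -6 + b$)
$\frac{177 - 64}{g{\left(0,10 \right)} - 332} = \frac{177 - 64}{\left(-6 + 0\right) - 332} = \frac{113}{-6 - 332} = \frac{113}{-338} = 113 \left(- \frac{1}{338}\right) = - \frac{113}{338}$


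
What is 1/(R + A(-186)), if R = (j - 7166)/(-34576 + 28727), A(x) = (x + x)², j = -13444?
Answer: 5849/809428626 ≈ 7.2261e-6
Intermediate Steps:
A(x) = 4*x² (A(x) = (2*x)² = 4*x²)
R = 20610/5849 (R = (-13444 - 7166)/(-34576 + 28727) = -20610/(-5849) = -20610*(-1/5849) = 20610/5849 ≈ 3.5237)
1/(R + A(-186)) = 1/(20610/5849 + 4*(-186)²) = 1/(20610/5849 + 4*34596) = 1/(20610/5849 + 138384) = 1/(809428626/5849) = 5849/809428626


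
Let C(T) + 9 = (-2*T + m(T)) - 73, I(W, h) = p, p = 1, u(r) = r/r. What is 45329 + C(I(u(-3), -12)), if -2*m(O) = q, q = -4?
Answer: 45247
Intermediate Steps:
m(O) = 2 (m(O) = -½*(-4) = 2)
u(r) = 1
I(W, h) = 1
C(T) = -80 - 2*T (C(T) = -9 + ((-2*T + 2) - 73) = -9 + ((2 - 2*T) - 73) = -9 + (-71 - 2*T) = -80 - 2*T)
45329 + C(I(u(-3), -12)) = 45329 + (-80 - 2*1) = 45329 + (-80 - 2) = 45329 - 82 = 45247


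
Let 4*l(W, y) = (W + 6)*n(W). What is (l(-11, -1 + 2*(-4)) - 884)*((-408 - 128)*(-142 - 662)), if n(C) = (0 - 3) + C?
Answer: -373412976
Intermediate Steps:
n(C) = -3 + C
l(W, y) = (-3 + W)*(6 + W)/4 (l(W, y) = ((W + 6)*(-3 + W))/4 = ((6 + W)*(-3 + W))/4 = ((-3 + W)*(6 + W))/4 = (-3 + W)*(6 + W)/4)
(l(-11, -1 + 2*(-4)) - 884)*((-408 - 128)*(-142 - 662)) = ((-3 - 11)*(6 - 11)/4 - 884)*((-408 - 128)*(-142 - 662)) = ((1/4)*(-14)*(-5) - 884)*(-536*(-804)) = (35/2 - 884)*430944 = -1733/2*430944 = -373412976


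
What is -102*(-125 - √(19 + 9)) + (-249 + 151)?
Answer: 12652 + 204*√7 ≈ 13192.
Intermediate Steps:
-102*(-125 - √(19 + 9)) + (-249 + 151) = -102*(-125 - √28) - 98 = -102*(-125 - 2*√7) - 98 = (12750 + 204*√7) - 98 = 12652 + 204*√7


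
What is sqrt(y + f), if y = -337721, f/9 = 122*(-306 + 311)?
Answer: I*sqrt(332231) ≈ 576.39*I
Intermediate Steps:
f = 5490 (f = 9*(122*(-306 + 311)) = 9*(122*5) = 9*610 = 5490)
sqrt(y + f) = sqrt(-337721 + 5490) = sqrt(-332231) = I*sqrt(332231)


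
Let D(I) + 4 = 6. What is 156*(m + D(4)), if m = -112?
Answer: -17160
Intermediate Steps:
D(I) = 2 (D(I) = -4 + 6 = 2)
156*(m + D(4)) = 156*(-112 + 2) = 156*(-110) = -17160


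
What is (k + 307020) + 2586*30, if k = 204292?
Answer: 588892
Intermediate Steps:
(k + 307020) + 2586*30 = (204292 + 307020) + 2586*30 = 511312 + 77580 = 588892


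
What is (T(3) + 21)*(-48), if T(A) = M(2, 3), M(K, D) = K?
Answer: -1104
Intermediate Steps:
T(A) = 2
(T(3) + 21)*(-48) = (2 + 21)*(-48) = 23*(-48) = -1104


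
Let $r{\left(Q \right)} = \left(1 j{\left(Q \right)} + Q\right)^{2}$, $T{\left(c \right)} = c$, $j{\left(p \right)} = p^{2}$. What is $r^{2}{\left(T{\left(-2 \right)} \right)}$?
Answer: $16$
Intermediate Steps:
$r{\left(Q \right)} = \left(Q + Q^{2}\right)^{2}$ ($r{\left(Q \right)} = \left(1 Q^{2} + Q\right)^{2} = \left(Q^{2} + Q\right)^{2} = \left(Q + Q^{2}\right)^{2}$)
$r^{2}{\left(T{\left(-2 \right)} \right)} = \left(\left(-2\right)^{2} \left(1 - 2\right)^{2}\right)^{2} = \left(4 \left(-1\right)^{2}\right)^{2} = \left(4 \cdot 1\right)^{2} = 4^{2} = 16$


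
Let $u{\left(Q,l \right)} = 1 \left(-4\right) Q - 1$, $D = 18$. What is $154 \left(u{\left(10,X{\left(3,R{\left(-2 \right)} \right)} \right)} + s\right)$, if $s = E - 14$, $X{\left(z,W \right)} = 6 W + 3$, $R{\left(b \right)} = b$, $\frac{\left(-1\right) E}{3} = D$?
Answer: $-16786$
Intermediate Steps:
$E = -54$ ($E = \left(-3\right) 18 = -54$)
$X{\left(z,W \right)} = 3 + 6 W$
$u{\left(Q,l \right)} = -1 - 4 Q$ ($u{\left(Q,l \right)} = - 4 Q - 1 = -1 - 4 Q$)
$s = -68$ ($s = -54 - 14 = -68$)
$154 \left(u{\left(10,X{\left(3,R{\left(-2 \right)} \right)} \right)} + s\right) = 154 \left(\left(-1 - 40\right) - 68\right) = 154 \left(-41 - 68\right) = 154 \left(-109\right) = -16786$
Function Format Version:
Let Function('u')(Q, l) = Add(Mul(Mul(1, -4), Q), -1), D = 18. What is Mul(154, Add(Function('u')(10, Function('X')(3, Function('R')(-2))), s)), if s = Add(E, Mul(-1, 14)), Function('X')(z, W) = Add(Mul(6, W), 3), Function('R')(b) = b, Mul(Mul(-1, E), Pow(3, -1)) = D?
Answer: -16786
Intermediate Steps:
E = -54 (E = Mul(-3, 18) = -54)
Function('X')(z, W) = Add(3, Mul(6, W))
Function('u')(Q, l) = Add(-1, Mul(-4, Q)) (Function('u')(Q, l) = Add(Mul(-4, Q), -1) = Add(-1, Mul(-4, Q)))
s = -68 (s = Add(-54, Mul(-1, 14)) = Add(-54, -14) = -68)
Mul(154, Add(Function('u')(10, Function('X')(3, Function('R')(-2))), s)) = Mul(154, Add(Add(-1, Mul(-4, 10)), -68)) = Mul(154, Add(Add(-1, -40), -68)) = Mul(154, Add(-41, -68)) = Mul(154, -109) = -16786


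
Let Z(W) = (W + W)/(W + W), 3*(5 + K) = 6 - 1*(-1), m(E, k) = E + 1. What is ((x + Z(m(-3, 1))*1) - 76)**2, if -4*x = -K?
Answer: 51529/9 ≈ 5725.4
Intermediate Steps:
m(E, k) = 1 + E
K = -8/3 (K = -5 + (6 - 1*(-1))/3 = -5 + (6 + 1)/3 = -5 + (1/3)*7 = -5 + 7/3 = -8/3 ≈ -2.6667)
Z(W) = 1 (Z(W) = (2*W)/((2*W)) = (2*W)*(1/(2*W)) = 1)
x = -2/3 (x = -(-1)*(-8)/(4*3) = -1/4*8/3 = -2/3 ≈ -0.66667)
((x + Z(m(-3, 1))*1) - 76)**2 = ((-2/3 + 1*1) - 76)**2 = ((-2/3 + 1) - 76)**2 = (1/3 - 76)**2 = (-227/3)**2 = 51529/9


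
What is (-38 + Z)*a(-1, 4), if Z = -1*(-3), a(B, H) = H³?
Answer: -2240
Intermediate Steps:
Z = 3
(-38 + Z)*a(-1, 4) = (-38 + 3)*4³ = -35*64 = -2240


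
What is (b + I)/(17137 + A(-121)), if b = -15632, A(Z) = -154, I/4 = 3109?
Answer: -188/999 ≈ -0.18819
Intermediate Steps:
I = 12436 (I = 4*3109 = 12436)
(b + I)/(17137 + A(-121)) = (-15632 + 12436)/(17137 - 154) = -3196/16983 = -3196*1/16983 = -188/999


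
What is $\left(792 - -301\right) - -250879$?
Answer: $251972$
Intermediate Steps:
$\left(792 - -301\right) - -250879 = \left(792 + 301\right) + 250879 = 1093 + 250879 = 251972$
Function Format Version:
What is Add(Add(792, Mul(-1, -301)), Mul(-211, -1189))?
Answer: 251972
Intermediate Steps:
Add(Add(792, Mul(-1, -301)), Mul(-211, -1189)) = Add(Add(792, 301), 250879) = Add(1093, 250879) = 251972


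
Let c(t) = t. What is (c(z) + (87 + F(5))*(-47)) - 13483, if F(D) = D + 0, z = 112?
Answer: -17695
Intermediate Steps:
F(D) = D
(c(z) + (87 + F(5))*(-47)) - 13483 = (112 + (87 + 5)*(-47)) - 13483 = (112 + 92*(-47)) - 13483 = (112 - 4324) - 13483 = -4212 - 13483 = -17695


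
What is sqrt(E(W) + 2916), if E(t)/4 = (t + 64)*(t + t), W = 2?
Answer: 2*sqrt(993) ≈ 63.024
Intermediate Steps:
E(t) = 8*t*(64 + t) (E(t) = 4*((t + 64)*(t + t)) = 4*((64 + t)*(2*t)) = 4*(2*t*(64 + t)) = 8*t*(64 + t))
sqrt(E(W) + 2916) = sqrt(8*2*(64 + 2) + 2916) = sqrt(8*2*66 + 2916) = sqrt(1056 + 2916) = sqrt(3972) = 2*sqrt(993)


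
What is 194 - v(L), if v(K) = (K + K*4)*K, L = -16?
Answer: -1086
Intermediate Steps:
v(K) = 5*K² (v(K) = (K + 4*K)*K = (5*K)*K = 5*K²)
194 - v(L) = 194 - 5*(-16)² = 194 - 5*256 = 194 - 1*1280 = 194 - 1280 = -1086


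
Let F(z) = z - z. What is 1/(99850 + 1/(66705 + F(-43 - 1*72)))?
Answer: 66705/6660494251 ≈ 1.0015e-5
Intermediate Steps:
F(z) = 0
1/(99850 + 1/(66705 + F(-43 - 1*72))) = 1/(99850 + 1/(66705 + 0)) = 1/(99850 + 1/66705) = 1/(6660494251/66705) = 66705/6660494251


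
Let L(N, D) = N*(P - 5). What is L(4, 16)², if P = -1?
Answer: 576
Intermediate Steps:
L(N, D) = -6*N (L(N, D) = N*(-1 - 5) = N*(-6) = -6*N)
L(4, 16)² = (-6*4)² = (-24)² = 576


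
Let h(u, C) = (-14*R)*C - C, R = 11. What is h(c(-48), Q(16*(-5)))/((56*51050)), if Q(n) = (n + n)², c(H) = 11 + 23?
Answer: -9920/7147 ≈ -1.3880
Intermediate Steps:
c(H) = 34
Q(n) = 4*n² (Q(n) = (2*n)² = 4*n²)
h(u, C) = -155*C (h(u, C) = (-14*11)*C - C = -154*C - C = -155*C)
h(c(-48), Q(16*(-5)))/((56*51050)) = (-620*(16*(-5))²)/((56*51050)) = -620*(-80)²/2858800 = -620*6400*(1/2858800) = -155*25600*(1/2858800) = -3968000*1/2858800 = -9920/7147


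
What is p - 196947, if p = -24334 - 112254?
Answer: -333535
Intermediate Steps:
p = -136588
p - 196947 = -136588 - 196947 = -333535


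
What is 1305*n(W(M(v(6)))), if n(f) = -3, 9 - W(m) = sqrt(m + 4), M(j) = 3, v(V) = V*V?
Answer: -3915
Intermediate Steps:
v(V) = V**2
W(m) = 9 - sqrt(4 + m) (W(m) = 9 - sqrt(m + 4) = 9 - sqrt(4 + m))
1305*n(W(M(v(6)))) = 1305*(-3) = -3915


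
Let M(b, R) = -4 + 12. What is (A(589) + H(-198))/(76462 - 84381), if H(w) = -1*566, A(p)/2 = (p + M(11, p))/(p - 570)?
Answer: 9560/150461 ≈ 0.063538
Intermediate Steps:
M(b, R) = 8
A(p) = 2*(8 + p)/(-570 + p) (A(p) = 2*((p + 8)/(p - 570)) = 2*((8 + p)/(-570 + p)) = 2*(8 + p)/(-570 + p))
H(w) = -566
(A(589) + H(-198))/(76462 - 84381) = (2*(8 + 589)/(-570 + 589) - 566)/(76462 - 84381) = (2*597/19 - 566)/(-7919) = (2*(1/19)*597 - 566)*(-1/7919) = (1194/19 - 566)*(-1/7919) = -9560/19*(-1/7919) = 9560/150461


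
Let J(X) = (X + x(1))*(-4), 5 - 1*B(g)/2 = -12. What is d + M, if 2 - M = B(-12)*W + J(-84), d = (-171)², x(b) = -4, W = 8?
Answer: 28619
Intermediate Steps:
B(g) = 34 (B(g) = 10 - 2*(-12) = 10 + 24 = 34)
d = 29241
J(X) = 16 - 4*X (J(X) = (X - 4)*(-4) = (-4 + X)*(-4) = 16 - 4*X)
M = -622 (M = 2 - (34*8 + (16 - 4*(-84))) = 2 - (272 + (16 + 336)) = 2 - (272 + 352) = 2 - 1*624 = 2 - 624 = -622)
d + M = 29241 - 622 = 28619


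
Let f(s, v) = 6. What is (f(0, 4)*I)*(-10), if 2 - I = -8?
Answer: -600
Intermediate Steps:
I = 10 (I = 2 - 1*(-8) = 2 + 8 = 10)
(f(0, 4)*I)*(-10) = (6*10)*(-10) = 60*(-10) = -600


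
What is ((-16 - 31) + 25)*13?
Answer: -286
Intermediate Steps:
((-16 - 31) + 25)*13 = (-47 + 25)*13 = -22*13 = -286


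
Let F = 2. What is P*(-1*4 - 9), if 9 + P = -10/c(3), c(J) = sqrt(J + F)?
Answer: 117 + 26*sqrt(5) ≈ 175.14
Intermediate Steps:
c(J) = sqrt(2 + J) (c(J) = sqrt(J + 2) = sqrt(2 + J))
P = -9 - 2*sqrt(5) (P = -9 - 10/sqrt(2 + 3) = -9 - 10*sqrt(5)/5 = -9 - 2*sqrt(5) ≈ -13.472)
P*(-1*4 - 9) = (-9 - 2*sqrt(5))*(-1*4 - 9) = (-9 - 2*sqrt(5))*(-4 - 9) = (-9 - 2*sqrt(5))*(-13) = 117 + 26*sqrt(5)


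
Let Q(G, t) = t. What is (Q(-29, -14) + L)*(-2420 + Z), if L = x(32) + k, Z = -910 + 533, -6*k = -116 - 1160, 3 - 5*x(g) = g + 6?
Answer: -1608275/3 ≈ -5.3609e+5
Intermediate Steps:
x(g) = -⅗ - g/5 (x(g) = ⅗ - (g + 6)/5 = ⅗ - (6 + g)/5 = ⅗ + (-6/5 - g/5) = -⅗ - g/5)
k = 638/3 (k = -(-116 - 1160)/6 = -⅙*(-1276) = 638/3 ≈ 212.67)
Z = -377
L = 617/3 (L = (-⅗ - ⅕*32) + 638/3 = (-⅗ - 32/5) + 638/3 = -7 + 638/3 = 617/3 ≈ 205.67)
(Q(-29, -14) + L)*(-2420 + Z) = (-14 + 617/3)*(-2420 - 377) = (575/3)*(-2797) = -1608275/3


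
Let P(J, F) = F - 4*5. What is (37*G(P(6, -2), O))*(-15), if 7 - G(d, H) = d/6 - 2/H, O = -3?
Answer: -5550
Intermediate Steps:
P(J, F) = -20 + F (P(J, F) = F - 20 = -20 + F)
G(d, H) = 7 + 2/H - d/6 (G(d, H) = 7 - (d/6 - 2/H) = 7 - (-2/H + d/6) = 7 + (2/H - d/6) = 7 + 2/H - d/6)
(37*G(P(6, -2), O))*(-15) = (37*(7 + 2/(-3) - (-20 - 2)/6))*(-15) = (37*(7 + 2*(-⅓) - ⅙*(-22)))*(-15) = (37*(7 - ⅔ + 11/3))*(-15) = (37*10)*(-15) = 370*(-15) = -5550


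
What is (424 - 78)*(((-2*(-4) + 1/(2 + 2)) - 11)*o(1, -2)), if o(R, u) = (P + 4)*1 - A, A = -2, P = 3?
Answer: -17127/2 ≈ -8563.5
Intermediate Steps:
o(R, u) = 9 (o(R, u) = (3 + 4)*1 - 1*(-2) = 7*1 + 2 = 7 + 2 = 9)
(424 - 78)*(((-2*(-4) + 1/(2 + 2)) - 11)*o(1, -2)) = (424 - 78)*(((-2*(-4) + 1/(2 + 2)) - 11)*9) = 346*(((8 + 1/4) - 11)*9) = 346*((33/4 - 11)*9) = 346*(-11/4*9) = 346*(-99/4) = -17127/2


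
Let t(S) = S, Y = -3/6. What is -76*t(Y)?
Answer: 38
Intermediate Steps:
Y = -1/2 (Y = -3*1/6 = -1/2 ≈ -0.50000)
-76*t(Y) = -76*(-1/2) = 38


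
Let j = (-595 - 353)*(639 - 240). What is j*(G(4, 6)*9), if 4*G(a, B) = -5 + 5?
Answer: 0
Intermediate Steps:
G(a, B) = 0 (G(a, B) = (-5 + 5)/4 = (¼)*0 = 0)
j = -378252 (j = -948*399 = -378252)
j*(G(4, 6)*9) = -0*9 = -378252*0 = 0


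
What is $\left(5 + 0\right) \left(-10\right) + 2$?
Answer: $-48$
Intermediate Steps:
$\left(5 + 0\right) \left(-10\right) + 2 = 5 \left(-10\right) + 2 = -50 + 2 = -48$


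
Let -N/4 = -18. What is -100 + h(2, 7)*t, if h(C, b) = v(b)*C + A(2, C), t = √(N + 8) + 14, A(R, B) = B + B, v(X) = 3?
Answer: 40 + 40*√5 ≈ 129.44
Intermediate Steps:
N = 72 (N = -4*(-18) = 72)
A(R, B) = 2*B
t = 14 + 4*√5 (t = √(72 + 8) + 14 = √80 + 14 = 4*√5 + 14 = 14 + 4*√5 ≈ 22.944)
h(C, b) = 5*C (h(C, b) = 3*C + 2*C = 5*C)
-100 + h(2, 7)*t = -100 + (5*2)*(14 + 4*√5) = -100 + 10*(14 + 4*√5) = -100 + (140 + 40*√5) = 40 + 40*√5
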